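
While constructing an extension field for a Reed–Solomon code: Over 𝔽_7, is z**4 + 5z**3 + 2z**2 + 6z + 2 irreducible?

Write g(z) = z**4 + 5z**3 + 2z**2 + 6z + 2.
Check for roots in 𝔽_7: g(0) = 2; g(1) = 2; g(2) = 1; g(3) = 2; g(4) = 4; g(5) = 2; g(6) = 1.
No roots, so no linear factors.
Degree-2 irreducible divisors: test the 21 monic irreducibles of degree 2 over GF(7).
z**2 + 6z + 4 divides g: g(z) = (z**2 + 6z + 4)·(z**2 + 6z + 4).

No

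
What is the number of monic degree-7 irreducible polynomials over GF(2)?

18

Gauss's count: N_{2}(7) = (1/7) Σ_{d|7} μ(7/d)·2^d.
Divisors of 7: 1, 7; μ(7/d) for each: -1, 1.
Σ = − 2^1 + 2^7 = 126.
N = 126/7 = 18.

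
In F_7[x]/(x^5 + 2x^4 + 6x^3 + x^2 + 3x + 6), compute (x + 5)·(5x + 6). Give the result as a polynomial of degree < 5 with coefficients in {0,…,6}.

5x^2 + 3x + 2

Multiply in F_7[x]: (x + 5)·(5x + 6) = 5x^2 + 3x + 2.
Reduced: 5x^2 + 3x + 2.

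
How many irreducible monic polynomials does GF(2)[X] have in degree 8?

30

By the necklace-counting formula, N_2(8) = (1/8) Σ_{d|8} μ(8/d)·2^d.
Divisors of 8: 1, 2, 4, 8; μ(8/d) for each: 0, 0, -1, 1.
Σ = − 2^4 + 2^8 = 240.
N = 240/8 = 30.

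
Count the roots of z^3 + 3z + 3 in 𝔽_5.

0

Write P(z) = z^3 + 3z + 3.
Evaluate at each of the 5 elements of 𝔽_5:
P(0) = 3; P(1) = 2; P(2) = 2; P(3) = 4; P(4) = 4.
No element is a root.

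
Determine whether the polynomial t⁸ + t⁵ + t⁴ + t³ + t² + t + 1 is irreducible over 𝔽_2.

Yes

Write P(t) = t⁸ + t⁵ + t⁴ + t³ + t² + t + 1.
Check for roots in 𝔽_2: P(0) = 1; P(1) = 1.
No roots, so no linear factors.
Monic irreducibles of degree 2 over GF(2): t² + t + 1.
None of them divide P (all give nonzero remainder).
Monic irreducibles of degree 3 over GF(2): t³ + t + 1, t³ + t² + 1.
None of them divide P (all give nonzero remainder).
Monic irreducibles of degree 4 over GF(2): t⁴ + t + 1, t⁴ + t³ + 1, t⁴ + t³ + t² + t + 1.
None of them divide P (all give nonzero remainder).
No irreducible factor of degree ≤ 4 exists, so P is irreducible over GF(2).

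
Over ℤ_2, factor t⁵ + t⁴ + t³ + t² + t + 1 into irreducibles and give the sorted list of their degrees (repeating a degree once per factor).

Write g(t) = t⁵ + t⁴ + t³ + t² + t + 1.
Roots in ℤ_2: g(0) = 1; g(1) = 0 → root.
Linear factors from roots: (t + 1).
Complete factorization: g(t) = (t + 1)·(t² + t + 1)^2.
Factor degrees with multiplicity: 1 + 2 + 2 = 5.

1, 2, 2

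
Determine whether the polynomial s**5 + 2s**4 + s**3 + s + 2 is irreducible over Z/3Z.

Write f(s) = s**5 + 2s**4 + s**3 + s + 2.
Check for roots in Z/3Z: f(0) = 2; f(1) = 1; f(2) = 1.
No roots, so no linear factors.
Monic irreducibles of degree 2 over GF(3): s**2 + 1, s**2 + s + 2, s**2 + 2s + 2.
None of them divide f (all give nonzero remainder).
No irreducible factor of degree ≤ 2 exists, so f is irreducible over GF(3).

Yes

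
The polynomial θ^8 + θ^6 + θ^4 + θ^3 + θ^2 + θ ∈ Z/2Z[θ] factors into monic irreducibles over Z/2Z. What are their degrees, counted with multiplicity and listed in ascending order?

1, 1, 1, 2, 3

Write g(θ) = θ^8 + θ^6 + θ^4 + θ^3 + θ^2 + θ.
Roots in Z/2Z: g(0) = 0 → root; g(1) = 0 → root.
Linear factors from roots: (θ), (θ + 1).
Complete factorization: g(θ) = (θ)·(θ + 1)^2·(θ^2 + θ + 1)·(θ^3 + θ^2 + 1).
Factor degrees with multiplicity: 1 + 1 + 1 + 2 + 3 = 8.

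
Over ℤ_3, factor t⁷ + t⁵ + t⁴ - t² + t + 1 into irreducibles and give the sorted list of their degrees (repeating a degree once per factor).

Write h(t) = t⁷ + t⁵ + t⁴ - t² + t + 1.
Roots in ℤ_3: h(0) = 1; h(1) = 1; h(2) = 1.
Complete factorization: h(t) = (t⁷ + t⁵ + t⁴ - t² + t + 1).
Factor degrees with multiplicity: 7 = 7.

7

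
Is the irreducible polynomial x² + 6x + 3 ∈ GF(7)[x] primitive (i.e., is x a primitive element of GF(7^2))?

Write f(x) = x² + 6x + 3.
|GF(7^2)^×| = 7^2 − 1 = 48. Prime factorization: 48 = 2^4·3.
f is primitive ⇔ x has order 48 in GF(7)[x]/(f), i.e. x^(48/q) ≠ 1 for each prime q | 48.
x^(24) mod f = 6.
x^(16) mod f = 2.
None equal 1, so x has full order 48; f is primitive.

Yes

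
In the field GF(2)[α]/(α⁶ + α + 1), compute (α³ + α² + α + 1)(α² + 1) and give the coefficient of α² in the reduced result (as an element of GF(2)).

Multiply in GF(2)[α]: (α³ + α² + α + 1)·(α² + 1) = α⁵ + α⁴ + α + 1.
Reduced: α⁵ + α⁴ + α + 1.

0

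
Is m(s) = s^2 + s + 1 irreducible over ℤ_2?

Yes

Check for roots in ℤ_2: m(0) = 1; m(1) = 1.
No roots. A degree-2 polynomial over a field with no linear factor is irreducible.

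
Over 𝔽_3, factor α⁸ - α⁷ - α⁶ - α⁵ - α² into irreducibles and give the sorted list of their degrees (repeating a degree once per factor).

Write g(α) = α⁸ - α⁷ - α⁶ - α⁵ - α².
Roots in 𝔽_3: g(0) = 0 → root; g(1) = 0 → root; g(2) = 1.
Linear factors from roots: (α), (α - 1).
Complete factorization: g(α) = (α)^2·(α - 1)^2·(α² + 1)·(α² + α - 1).
Factor degrees with multiplicity: 1 + 1 + 1 + 1 + 2 + 2 = 8.

1, 1, 1, 1, 2, 2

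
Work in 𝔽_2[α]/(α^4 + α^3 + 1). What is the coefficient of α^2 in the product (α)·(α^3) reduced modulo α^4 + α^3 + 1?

Multiply in 𝔽_2[α]: (α)·(α^3) = α^4.
Reduce using α^4 ≡ α^3 + 1 (mod α^4 + α^3 + 1).
Reduced: α^3 + 1.

0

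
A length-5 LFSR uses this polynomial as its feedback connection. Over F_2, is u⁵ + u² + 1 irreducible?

Write m(u) = u⁵ + u² + 1.
Check for roots in F_2: m(0) = 1; m(1) = 1.
No roots, so no linear factors.
Monic irreducibles of degree 2 over GF(2): u² + u + 1.
None of them divide m (all give nonzero remainder).
No irreducible factor of degree ≤ 2 exists, so m is irreducible over GF(2).

Yes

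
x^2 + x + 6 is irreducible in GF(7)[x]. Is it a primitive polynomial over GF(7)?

Write f(x) = x^2 + x + 6.
|GF(7^2)^×| = 7^2 − 1 = 48. Prime factorization: 48 = 2^4·3.
f is primitive ⇔ x has order 48 in GF(7)[x]/(f), i.e. x^(48/q) ≠ 1 for each prime q | 48.
x^(24) mod f = 6.
x^(16) mod f = 1
Since x^(16) = 1, the order of x divides 16 < 48; not primitive.

No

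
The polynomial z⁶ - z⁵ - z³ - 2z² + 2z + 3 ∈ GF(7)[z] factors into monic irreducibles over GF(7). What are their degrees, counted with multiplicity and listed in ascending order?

Write f(z) = z⁶ - z⁵ - z³ - 2z² + 2z + 3.
Complete factorization: f(z) = (z⁶ - z⁵ - z³ - 2z² + 2z + 3).
Factor degrees with multiplicity: 6 = 6.

6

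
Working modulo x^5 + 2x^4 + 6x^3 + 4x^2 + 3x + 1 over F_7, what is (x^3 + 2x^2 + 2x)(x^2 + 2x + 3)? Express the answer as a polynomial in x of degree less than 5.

Multiply in F_7[x]: (x^3 + 2x^2 + 2x)·(x^2 + 2x + 3) = x^5 + 4x^4 + 2x^3 + 3x^2 + 6x.
Reduce using x^5 ≡ 5x^4 + x^3 + 3x^2 + 4x + 6 (mod x^5 + 2x^4 + 6x^3 + 4x^2 + 3x + 1).
Reduced: 2x^4 + 3x^3 + 6x^2 + 3x + 6.

2x^4 + 3x^3 + 6x^2 + 3x + 6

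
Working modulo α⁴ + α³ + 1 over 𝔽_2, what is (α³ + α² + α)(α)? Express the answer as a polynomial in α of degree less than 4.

Multiply in 𝔽_2[α]: (α³ + α² + α)·(α) = α⁴ + α³ + α².
Reduce using α⁴ ≡ α³ + 1 (mod α⁴ + α³ + 1).
Reduced: α² + 1.

α^2 + 1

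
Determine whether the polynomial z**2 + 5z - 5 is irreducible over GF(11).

Write h(z) = z**2 + 5z - 5.
Check each element of GF(11) for a root: h(0)=6, h(1)=1, h(2)=9, h(3)=8, h(4)=9, h(5)=1, h(6)=6, h(7)=2, h(8)=0, h(9)=0, h(10)=2.
h(8) = 0, so (z − 8) divides h(z); h is reducible.

No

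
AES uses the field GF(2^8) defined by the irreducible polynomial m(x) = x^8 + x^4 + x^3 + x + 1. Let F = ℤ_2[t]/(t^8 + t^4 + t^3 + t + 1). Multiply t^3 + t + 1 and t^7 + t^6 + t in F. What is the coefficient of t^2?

Multiply in ℤ_2[t]: (t^3 + t + 1)·(t^7 + t^6 + t) = t^10 + t^9 + t^8 + t^6 + t^4 + t^2 + t.
Reduce using t^8 ≡ t^4 + t^3 + t + 1 (mod t^8 + t^4 + t^3 + t + 1).
Reduced: t^4 + t^2 + t + 1.

1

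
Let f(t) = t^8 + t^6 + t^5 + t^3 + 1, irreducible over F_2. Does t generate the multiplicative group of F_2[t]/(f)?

|GF(2^8)^×| = 2^8 − 1 = 255. Prime factorization: 255 = 3·5·17.
f is primitive ⇔ t has order 255 in GF(2)[t]/(f), i.e. t^(255/q) ≠ 1 for each prime q | 255.
t^(85) mod f = t^6 + t^5 + t^4 + t^3 + t^2 + t + 1.
t^(51) mod f = t^6 + t^5 + t^4 + t^3.
t^(15) mod f = t^7 + t^5 + t^4 + t^2 + 1.
None equal 1, so t has full order 255; f is primitive.

Yes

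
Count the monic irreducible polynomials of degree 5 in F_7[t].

3360

The number of monic irreducibles of degree 5 over GF(7) is (1/5)·Σ_{d∣5} μ(5/d) 7^d.
Divisors of 5: 1, 5; μ(5/d) for each: -1, 1.
Σ = − 7^1 + 7^5 = 16800.
N = 16800/5 = 3360.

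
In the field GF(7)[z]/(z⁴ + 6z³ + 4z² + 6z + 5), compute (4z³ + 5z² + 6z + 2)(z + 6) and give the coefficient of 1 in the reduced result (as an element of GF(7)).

6

Multiply in GF(7)[z]: (4z³ + 5z² + 6z + 2)·(z + 6) = 4z⁴ + z³ + z² + 3z + 5.
Reduce using z⁴ ≡ z³ + 3z² + z + 2 (mod z⁴ + 6z³ + 4z² + 6z + 5).
Reduced: 5z³ + 6z² + 6.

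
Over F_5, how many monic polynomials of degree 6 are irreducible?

The number of monic irreducibles of degree 6 over GF(5) is (1/6)·Σ_{d∣6} μ(6/d) 5^d.
Divisors of 6: 1, 2, 3, 6; μ(6/d) for each: 1, -1, -1, 1.
Σ = 5^1 − 5^2 − 5^3 + 5^6 = 15480.
N = 15480/6 = 2580.

2580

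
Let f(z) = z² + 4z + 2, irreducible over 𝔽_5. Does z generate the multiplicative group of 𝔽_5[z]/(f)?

Yes

|GF(5^2)^×| = 5^2 − 1 = 24. Prime factorization: 24 = 2^3·3.
f is primitive ⇔ z has order 24 in GF(5)[z]/(f), i.e. z^(24/q) ≠ 1 for each prime q | 24.
z^(12) mod f = 4.
z^(8) mod f = 2z + 1.
None equal 1, so z has full order 24; f is primitive.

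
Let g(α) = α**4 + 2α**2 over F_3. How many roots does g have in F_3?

Evaluate at each of the 3 elements of F_3:
g(0) = 0 → root; g(1) = 0 → root; g(2) = 0 → root.
Roots: {0, 1, 2}.

3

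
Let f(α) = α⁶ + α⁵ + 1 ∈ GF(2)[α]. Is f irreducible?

Check for roots in GF(2): f(0) = 1; f(1) = 1.
No roots, so no linear factors.
Monic irreducibles of degree 2 over GF(2): α² + α + 1.
None of them divide f (all give nonzero remainder).
Monic irreducibles of degree 3 over GF(2): α³ + α + 1, α³ + α² + 1.
None of them divide f (all give nonzero remainder).
No irreducible factor of degree ≤ 3 exists, so f is irreducible over GF(2).

Yes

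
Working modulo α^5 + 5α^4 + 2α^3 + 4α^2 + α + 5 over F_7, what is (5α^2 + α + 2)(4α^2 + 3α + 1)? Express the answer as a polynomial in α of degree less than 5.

6α^4 + 5α^3 + 2α^2 + 2

Multiply in F_7[α]: (5α^2 + α + 2)·(4α^2 + 3α + 1) = 6α^4 + 5α^3 + 2α^2 + 2.
Reduced: 6α^4 + 5α^3 + 2α^2 + 2.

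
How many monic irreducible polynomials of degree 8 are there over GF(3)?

810

By the necklace-counting formula, N_3(8) = (1/8) Σ_{d|8} μ(8/d)·3^d.
Divisors of 8: 1, 2, 4, 8; μ(8/d) for each: 0, 0, -1, 1.
Σ = − 3^4 + 3^8 = 6480.
N = 6480/8 = 810.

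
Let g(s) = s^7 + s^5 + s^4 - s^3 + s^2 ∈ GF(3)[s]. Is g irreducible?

Check for roots in GF(3): g(0) = 0 → root; g(1) = 0 → root; g(2) = 1.
g(0) = 0, so (s) divides g(s); g is reducible.

No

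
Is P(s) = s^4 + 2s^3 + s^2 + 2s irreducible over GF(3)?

No

Check for roots in GF(3): P(0) = 0 → root; P(1) = 0 → root; P(2) = 1.
P(0) = 0, so (s) divides P(s); P is reducible.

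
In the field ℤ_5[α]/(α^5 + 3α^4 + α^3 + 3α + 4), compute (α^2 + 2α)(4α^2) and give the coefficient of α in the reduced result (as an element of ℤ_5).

Multiply in ℤ_5[α]: (α^2 + 2α)·(4α^2) = 4α^4 + 3α^3.
Reduced: 4α^4 + 3α^3.

0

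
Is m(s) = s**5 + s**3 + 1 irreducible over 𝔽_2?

Yes

Check for roots in 𝔽_2: m(0) = 1; m(1) = 1.
No roots, so no linear factors.
Monic irreducibles of degree 2 over GF(2): s**2 + s + 1.
None of them divide m (all give nonzero remainder).
No irreducible factor of degree ≤ 2 exists, so m is irreducible over GF(2).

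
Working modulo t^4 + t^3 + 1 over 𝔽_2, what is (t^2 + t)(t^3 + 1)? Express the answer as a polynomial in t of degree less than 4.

t^2

Multiply in 𝔽_2[t]: (t^2 + t)·(t^3 + 1) = t^5 + t^4 + t^2 + t.
Reduce using t^4 ≡ t^3 + 1 (mod t^4 + t^3 + 1).
Reduced: t^2.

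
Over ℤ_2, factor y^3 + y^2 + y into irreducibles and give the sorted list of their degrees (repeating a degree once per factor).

Write h(y) = y^3 + y^2 + y.
Roots in ℤ_2: h(0) = 0 → root; h(1) = 1.
Linear factors from roots: (y).
Complete factorization: h(y) = (y)·(y^2 + y + 1).
Factor degrees with multiplicity: 1 + 2 = 3.

1, 2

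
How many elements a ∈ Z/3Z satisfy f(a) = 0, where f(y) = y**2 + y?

2

Evaluate at each of the 3 elements of Z/3Z:
f(0) = 0 → root; f(1) = 2; f(2) = 0 → root.
Roots: {0, 2}.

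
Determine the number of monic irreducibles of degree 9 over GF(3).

2184

x^(3^9) − x is the product of all monic irreducibles of degree dividing 9; Möbius inversion gives N = (1/9) Σ μ(9/d)·3^d.
Divisors of 9: 1, 3, 9; μ(9/d) for each: 0, -1, 1.
Σ = − 3^3 + 3^9 = 19656.
N = 19656/9 = 2184.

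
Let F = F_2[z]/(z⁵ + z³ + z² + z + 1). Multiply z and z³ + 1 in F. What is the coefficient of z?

Multiply in F_2[z]: (z)·(z³ + 1) = z⁴ + z.
Reduced: z⁴ + z.

1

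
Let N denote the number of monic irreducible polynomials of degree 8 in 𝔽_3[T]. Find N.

x^(3^8) − x is the product of all monic irreducibles of degree dividing 8; Möbius inversion gives N = (1/8) Σ μ(8/d)·3^d.
Divisors of 8: 1, 2, 4, 8; μ(8/d) for each: 0, 0, -1, 1.
Σ = − 3^4 + 3^8 = 6480.
N = 6480/8 = 810.

810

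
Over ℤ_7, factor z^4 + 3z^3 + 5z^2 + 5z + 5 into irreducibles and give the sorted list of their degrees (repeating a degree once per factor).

1, 1, 2

Write h(z) = z^4 + 3z^3 + 5z^2 + 5z + 5.
Linear factors from roots: (z + 3), (z + 2).
Complete factorization: h(z) = (z + 2)·(z + 3)·(z^2 + 5z + 2).
Factor degrees with multiplicity: 1 + 1 + 2 = 4.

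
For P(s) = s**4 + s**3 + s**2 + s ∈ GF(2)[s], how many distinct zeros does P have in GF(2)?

2

Evaluate at each of the 2 elements of GF(2):
P(0) = 0 → root; P(1) = 0 → root.
Roots: {0, 1}.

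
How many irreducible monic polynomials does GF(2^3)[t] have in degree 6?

43596

By the necklace-counting formula, N_8(6) = (1/6) Σ_{d|6} μ(6/d)·8^d.
Divisors of 6: 1, 2, 3, 6; μ(6/d) for each: 1, -1, -1, 1.
Σ = 8^1 − 8^2 − 8^3 + 8^6 = 261576.
N = 261576/6 = 43596.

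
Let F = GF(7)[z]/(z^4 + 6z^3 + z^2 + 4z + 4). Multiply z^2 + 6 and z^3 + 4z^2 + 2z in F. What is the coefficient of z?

2

Multiply in GF(7)[z]: (z^2 + 6)·(z^3 + 4z^2 + 2z) = z^5 + 4z^4 + z^3 + 3z^2 + 5z.
Reduce using z^4 ≡ z^3 + 6z^2 + 3z + 3 (mod z^4 + 6z^3 + z^2 + 4z + 4).
Reduced: 5z^3 + z^2 + 2z + 1.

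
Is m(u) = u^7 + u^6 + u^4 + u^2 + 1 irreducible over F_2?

Check for roots in F_2: m(0) = 1; m(1) = 1.
No roots, so no linear factors.
Monic irreducibles of degree 2 over GF(2): u^2 + u + 1.
None of them divide m (all give nonzero remainder).
Monic irreducibles of degree 3 over GF(2): u^3 + u + 1, u^3 + u^2 + 1.
None of them divide m (all give nonzero remainder).
No irreducible factor of degree ≤ 3 exists, so m is irreducible over GF(2).

Yes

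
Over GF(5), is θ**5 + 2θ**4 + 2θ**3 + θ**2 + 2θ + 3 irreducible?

Write h(θ) = θ**5 + 2θ**4 + 2θ**3 + θ**2 + 2θ + 3.
Check for roots in GF(5): h(0) = 3; h(1) = 1; h(2) = 1; h(3) = 2; h(4) = 1.
No roots, so no linear factors.
Degree-2 irreducible divisors: test the 10 monic irreducibles of degree 2 over GF(5).
None of them divide h (all give nonzero remainder).
No irreducible factor of degree ≤ 2 exists, so h is irreducible over GF(5).

Yes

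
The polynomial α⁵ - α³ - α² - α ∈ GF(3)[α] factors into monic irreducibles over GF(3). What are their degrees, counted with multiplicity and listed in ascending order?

1, 1, 1, 2

Write g(α) = α⁵ - α³ - α² - α.
Roots in GF(3): g(0) = 0 → root; g(1) = 1; g(2) = 0 → root.
Linear factors from roots: (α), (α + 1).
Complete factorization: g(α) = (α)·(α + 1)^2·(α² + α - 1).
Factor degrees with multiplicity: 1 + 1 + 1 + 2 = 5.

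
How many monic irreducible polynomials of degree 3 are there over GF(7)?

112

By the necklace-counting formula, N_7(3) = (1/3) Σ_{d|3} μ(3/d)·7^d.
Divisors of 3: 1, 3; μ(3/d) for each: -1, 1.
Σ = − 7^1 + 7^3 = 336.
N = 336/3 = 112.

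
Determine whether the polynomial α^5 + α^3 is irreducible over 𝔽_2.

Write f(α) = α^5 + α^3.
Check for roots in 𝔽_2: f(0) = 0 → root; f(1) = 0 → root.
f(0) = 0, so (α) divides f(α); f is reducible.

No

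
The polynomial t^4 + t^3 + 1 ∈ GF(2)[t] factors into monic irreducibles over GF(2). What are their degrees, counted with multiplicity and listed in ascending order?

Write f(t) = t^4 + t^3 + 1.
Roots in GF(2): f(0) = 1; f(1) = 1.
Complete factorization: f(t) = (t^4 + t^3 + 1).
Factor degrees with multiplicity: 4 = 4.

4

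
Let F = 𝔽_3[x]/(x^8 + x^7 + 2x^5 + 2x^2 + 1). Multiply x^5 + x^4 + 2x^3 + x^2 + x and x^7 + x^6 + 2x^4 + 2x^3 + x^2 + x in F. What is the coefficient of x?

2

Multiply in 𝔽_3[x]: (x^5 + x^4 + 2x^3 + x^2 + x)·(x^7 + x^6 + 2x^4 + 2x^3 + x^2 + x) = x^12 + 2x^11 + 2x^9 + 2x^7 + 2x^6 + x^5 + 2x^4 + 2x^3 + x^2.
Reduce using x^8 ≡ 2x^7 + x^5 + x^2 + 2 (mod x^8 + x^7 + 2x^5 + 2x^2 + 1).
Reduced: x^7 + x^6 + 2x^5 + 2x^3 + 2x^2 + 2x.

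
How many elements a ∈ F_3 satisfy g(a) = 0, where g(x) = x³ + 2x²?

Evaluate at each of the 3 elements of F_3:
g(0) = 0 → root; g(1) = 0 → root; g(2) = 1.
Roots: {0, 1}.

2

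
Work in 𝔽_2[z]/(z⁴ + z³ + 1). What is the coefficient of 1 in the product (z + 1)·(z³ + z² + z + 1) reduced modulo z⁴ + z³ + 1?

0

Multiply in 𝔽_2[z]: (z + 1)·(z³ + z² + z + 1) = z⁴ + 1.
Reduce using z⁴ ≡ z³ + 1 (mod z⁴ + z³ + 1).
Reduced: z³.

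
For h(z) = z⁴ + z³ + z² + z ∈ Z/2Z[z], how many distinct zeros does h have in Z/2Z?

2

Evaluate at each of the 2 elements of Z/2Z:
h(0) = 0 → root; h(1) = 0 → root.
Roots: {0, 1}.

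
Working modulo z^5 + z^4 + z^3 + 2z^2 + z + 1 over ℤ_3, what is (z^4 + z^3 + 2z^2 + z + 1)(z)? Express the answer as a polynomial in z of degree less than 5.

Multiply in ℤ_3[z]: (z^4 + z^3 + 2z^2 + z + 1)·(z) = z^5 + z^4 + 2z^3 + z^2 + z.
Reduce using z^5 ≡ 2z^4 + 2z^3 + z^2 + 2z + 2 (mod z^5 + z^4 + z^3 + 2z^2 + z + 1).
Reduced: z^3 + 2z^2 + 2.

z^3 + 2z^2 + 2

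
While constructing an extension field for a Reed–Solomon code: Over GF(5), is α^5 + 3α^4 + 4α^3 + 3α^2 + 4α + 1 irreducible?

Write g(α) = α^5 + 3α^4 + 4α^3 + 3α^2 + 4α + 1.
Check for roots in GF(5): g(0) = 1; g(1) = 1; g(2) = 3; g(3) = 4; g(4) = 3.
No roots, so no linear factors.
Degree-2 irreducible divisors: test the 10 monic irreducibles of degree 2 over GF(5).
None of them divide g (all give nonzero remainder).
No irreducible factor of degree ≤ 2 exists, so g is irreducible over GF(5).

Yes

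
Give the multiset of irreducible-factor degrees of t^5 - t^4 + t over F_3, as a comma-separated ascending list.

Write g(t) = t^5 - t^4 + t.
Roots in F_3: g(0) = 0 → root; g(1) = 1; g(2) = 0 → root.
Linear factors from roots: (t), (t + 1).
Complete factorization: g(t) = (t)·(t + 1)·(t^3 + t^2 - t + 1).
Factor degrees with multiplicity: 1 + 1 + 3 = 5.

1, 1, 3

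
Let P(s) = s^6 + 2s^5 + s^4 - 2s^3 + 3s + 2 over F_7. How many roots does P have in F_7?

Evaluate at each of the 7 elements of F_7:
P(0) = 2; P(1) = 0 → root; P(2) = 3; P(3) = 0 → root; P(4) = 0 → root; P(5) = 0 → root; P(6) = 1.
Roots: {1, 3, 4, 5}.

4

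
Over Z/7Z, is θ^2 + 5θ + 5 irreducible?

Yes

Write f(θ) = θ^2 + 5θ + 5.
Check for roots in Z/7Z: f(0) = 5; f(1) = 4; f(2) = 5; f(3) = 1; f(4) = 6; f(5) = 6; f(6) = 1.
No roots. A degree-2 polynomial over a field with no linear factor is irreducible.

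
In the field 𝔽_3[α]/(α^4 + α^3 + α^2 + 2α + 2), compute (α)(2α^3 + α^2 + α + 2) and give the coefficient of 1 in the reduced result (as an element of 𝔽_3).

Multiply in 𝔽_3[α]: (α)·(2α^3 + α^2 + α + 2) = 2α^4 + α^3 + α^2 + 2α.
Reduce using α^4 ≡ 2α^3 + 2α^2 + α + 1 (mod α^4 + α^3 + α^2 + 2α + 2).
Reduced: 2α^3 + 2α^2 + α + 2.

2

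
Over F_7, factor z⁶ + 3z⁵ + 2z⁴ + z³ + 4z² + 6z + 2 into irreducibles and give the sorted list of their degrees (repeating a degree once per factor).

6

Write h(z) = z⁶ + 3z⁵ + 2z⁴ + z³ + 4z² + 6z + 2.
Complete factorization: h(z) = (z⁶ + 3z⁵ + 2z⁴ + z³ + 4z² + 6z + 2).
Factor degrees with multiplicity: 6 = 6.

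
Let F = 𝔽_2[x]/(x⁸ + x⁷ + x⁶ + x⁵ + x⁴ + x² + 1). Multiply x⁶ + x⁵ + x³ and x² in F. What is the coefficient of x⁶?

1

Multiply in 𝔽_2[x]: (x⁶ + x⁵ + x³)·(x²) = x⁸ + x⁷ + x⁵.
Reduce using x⁸ ≡ x⁷ + x⁶ + x⁵ + x⁴ + x² + 1 (mod x⁸ + x⁷ + x⁶ + x⁵ + x⁴ + x² + 1).
Reduced: x⁶ + x⁴ + x² + 1.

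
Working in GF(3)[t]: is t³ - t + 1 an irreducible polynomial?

Write P(t) = t³ - t + 1.
Check for roots in GF(3): P(0) = 1; P(1) = 1; P(2) = 1.
No roots. A degree-3 polynomial over a field with no linear factor is irreducible.

Yes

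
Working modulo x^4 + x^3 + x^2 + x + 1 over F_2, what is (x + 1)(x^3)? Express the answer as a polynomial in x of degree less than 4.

Multiply in F_2[x]: (x + 1)·(x^3) = x^4 + x^3.
Reduce using x^4 ≡ x^3 + x^2 + x + 1 (mod x^4 + x^3 + x^2 + x + 1).
Reduced: x^2 + x + 1.

x^2 + x + 1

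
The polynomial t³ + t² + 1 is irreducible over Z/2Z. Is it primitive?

Yes

Write f(t) = t³ + t² + 1.
|GF(2^3)^×| = 2^3 − 1 = 7. Prime factorization: 7 = 7.
f is primitive ⇔ t has order 7 in GF(2)[t]/(f), i.e. t^(7/q) ≠ 1 for each prime q | 7.
t^(1) mod f = t.
None equal 1, so t has full order 7; f is primitive.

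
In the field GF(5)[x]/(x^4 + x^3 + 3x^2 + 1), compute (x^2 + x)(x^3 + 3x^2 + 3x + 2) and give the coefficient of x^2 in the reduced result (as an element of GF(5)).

1

Multiply in GF(5)[x]: (x^2 + x)·(x^3 + 3x^2 + 3x + 2) = x^5 + 4x^4 + x^3 + 2x.
Reduce using x^4 ≡ 4x^3 + 2x^2 + 4 (mod x^4 + x^3 + 3x^2 + 1).
Reduced: x^2 + x + 2.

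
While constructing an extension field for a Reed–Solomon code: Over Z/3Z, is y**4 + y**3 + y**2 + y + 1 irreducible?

Yes

Write f(y) = y**4 + y**3 + y**2 + y + 1.
Check for roots in Z/3Z: f(0) = 1; f(1) = 2; f(2) = 1.
No roots, so no linear factors.
Monic irreducibles of degree 2 over GF(3): y**2 + 1, y**2 + y - 1, y**2 - y - 1.
None of them divide f (all give nonzero remainder).
No irreducible factor of degree ≤ 2 exists, so f is irreducible over GF(3).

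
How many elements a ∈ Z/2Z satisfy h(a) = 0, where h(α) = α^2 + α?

2

Evaluate at each of the 2 elements of Z/2Z:
h(0) = 0 → root; h(1) = 0 → root.
Roots: {0, 1}.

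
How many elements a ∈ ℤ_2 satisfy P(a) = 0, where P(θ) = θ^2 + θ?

Evaluate at each of the 2 elements of ℤ_2:
P(0) = 0 → root; P(1) = 0 → root.
Roots: {0, 1}.

2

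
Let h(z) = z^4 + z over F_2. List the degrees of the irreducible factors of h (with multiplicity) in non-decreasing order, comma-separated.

1, 1, 2

Roots in F_2: h(0) = 0 → root; h(1) = 0 → root.
Linear factors from roots: (z), (z + 1).
Complete factorization: h(z) = (z)·(z + 1)·(z^2 + z + 1).
Factor degrees with multiplicity: 1 + 1 + 2 = 4.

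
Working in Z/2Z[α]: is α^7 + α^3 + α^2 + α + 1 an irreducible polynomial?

Yes

Write g(α) = α^7 + α^3 + α^2 + α + 1.
Check for roots in Z/2Z: g(0) = 1; g(1) = 1.
No roots, so no linear factors.
Monic irreducibles of degree 2 over GF(2): α^2 + α + 1.
None of them divide g (all give nonzero remainder).
Monic irreducibles of degree 3 over GF(2): α^3 + α + 1, α^3 + α^2 + 1.
None of them divide g (all give nonzero remainder).
No irreducible factor of degree ≤ 3 exists, so g is irreducible over GF(2).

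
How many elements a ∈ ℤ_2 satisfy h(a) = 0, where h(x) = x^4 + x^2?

Evaluate at each of the 2 elements of ℤ_2:
h(0) = 0 → root; h(1) = 0 → root.
Roots: {0, 1}.

2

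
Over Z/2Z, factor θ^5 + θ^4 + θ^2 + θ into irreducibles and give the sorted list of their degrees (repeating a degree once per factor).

1, 1, 1, 2

Write f(θ) = θ^5 + θ^4 + θ^2 + θ.
Roots in Z/2Z: f(0) = 0 → root; f(1) = 0 → root.
Linear factors from roots: (θ), (θ + 1).
Complete factorization: f(θ) = (θ)·(θ + 1)^2·(θ^2 + θ + 1).
Factor degrees with multiplicity: 1 + 1 + 1 + 2 = 5.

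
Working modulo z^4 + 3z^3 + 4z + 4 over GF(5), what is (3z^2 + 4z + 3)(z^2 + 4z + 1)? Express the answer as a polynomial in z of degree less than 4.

2z^3 + 2z^2 + 4z + 1

Multiply in GF(5)[z]: (3z^2 + 4z + 3)·(z^2 + 4z + 1) = 3z^4 + z^3 + 2z^2 + z + 3.
Reduce using z^4 ≡ 2z^3 + z + 1 (mod z^4 + 3z^3 + 4z + 4).
Reduced: 2z^3 + 2z^2 + 4z + 1.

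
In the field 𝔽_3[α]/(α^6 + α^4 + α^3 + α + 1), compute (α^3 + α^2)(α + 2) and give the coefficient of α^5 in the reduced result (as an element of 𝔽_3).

Multiply in 𝔽_3[α]: (α^3 + α^2)·(α + 2) = α^4 + 2α^2.
Reduced: α^4 + 2α^2.

0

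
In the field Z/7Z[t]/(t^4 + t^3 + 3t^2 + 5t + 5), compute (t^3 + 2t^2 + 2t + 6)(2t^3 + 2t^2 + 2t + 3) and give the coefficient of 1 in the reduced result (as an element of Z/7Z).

4

Multiply in Z/7Z[t]: (t^3 + 2t^2 + 2t + 6)·(2t^3 + 2t^2 + 2t + 3) = 2t^6 + 6t^5 + 3t^4 + 2t^3 + t^2 + 4t + 4.
Reduce using t^4 ≡ 6t^3 + 4t^2 + 2t + 2 (mod t^4 + t^3 + 3t^2 + 5t + 5).
Reduced: t^3 + 6t^2 + 5t + 4.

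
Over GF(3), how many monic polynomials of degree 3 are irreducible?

The number of monic irreducibles of degree 3 over GF(3) is (1/3)·Σ_{d∣3} μ(3/d) 3^d.
Divisors of 3: 1, 3; μ(3/d) for each: -1, 1.
Σ = − 3^1 + 3^3 = 24.
N = 24/3 = 8.

8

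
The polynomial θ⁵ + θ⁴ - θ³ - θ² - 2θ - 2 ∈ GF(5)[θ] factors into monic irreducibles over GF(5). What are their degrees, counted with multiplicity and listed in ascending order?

Write g(θ) = θ⁵ + θ⁴ - θ³ - θ² - 2θ - 2.
Roots in GF(5): g(0) = 3; g(1) = 1; g(2) = 0 → root; g(3) = 0 → root; g(4) = 0 → root.
Linear factors from roots: (θ - 2), (θ + 2), (θ + 1).
Complete factorization: g(θ) = (θ + 1)·(θ + 2)·(θ - 2)·(θ² - 2).
Factor degrees with multiplicity: 1 + 1 + 1 + 2 = 5.

1, 1, 1, 2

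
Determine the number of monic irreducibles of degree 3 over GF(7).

Gauss's count: N_{7}(3) = (1/3) Σ_{d|3} μ(3/d)·7^d.
Divisors of 3: 1, 3; μ(3/d) for each: -1, 1.
Σ = − 7^1 + 7^3 = 336.
N = 336/3 = 112.

112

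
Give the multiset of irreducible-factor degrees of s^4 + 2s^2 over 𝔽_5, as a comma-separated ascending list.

1, 1, 2

Write g(s) = s^4 + 2s^2.
Roots in 𝔽_5: g(0) = 0 → root; g(1) = 3; g(2) = 4; g(3) = 4; g(4) = 3.
Linear factors from roots: (s).
Complete factorization: g(s) = (s)^2·(s^2 + 2).
Factor degrees with multiplicity: 1 + 1 + 2 = 4.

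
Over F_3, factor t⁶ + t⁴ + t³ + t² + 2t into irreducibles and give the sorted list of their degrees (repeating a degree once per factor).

Write f(t) = t⁶ + t⁴ + t³ + t² + 2t.
Roots in F_3: f(0) = 0 → root; f(1) = 0 → root; f(2) = 0 → root.
Linear factors from roots: (t), (t + 2), (t + 1).
Complete factorization: f(t) = (t)·(t + 1)·(t + 2)·(t³ + 2t + 1).
Factor degrees with multiplicity: 1 + 1 + 1 + 3 = 6.

1, 1, 1, 3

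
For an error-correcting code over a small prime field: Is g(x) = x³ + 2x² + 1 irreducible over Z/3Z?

Yes

Check for roots in Z/3Z: g(0) = 1; g(1) = 1; g(2) = 2.
No roots. A degree-3 polynomial over a field with no linear factor is irreducible.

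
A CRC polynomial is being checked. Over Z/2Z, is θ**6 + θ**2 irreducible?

Write f(θ) = θ**6 + θ**2.
Check for roots in Z/2Z: f(0) = 0 → root; f(1) = 0 → root.
f(0) = 0, so (θ) divides f(θ); f is reducible.

No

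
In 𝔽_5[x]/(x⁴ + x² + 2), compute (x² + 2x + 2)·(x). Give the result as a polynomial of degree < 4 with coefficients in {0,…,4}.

Multiply in 𝔽_5[x]: (x² + 2x + 2)·(x) = x³ + 2x² + 2x.
Reduced: x³ + 2x² + 2x.

x^3 + 2x^2 + 2x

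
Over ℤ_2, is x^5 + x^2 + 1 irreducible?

Write f(x) = x^5 + x^2 + 1.
Check for roots in ℤ_2: f(0) = 1; f(1) = 1.
No roots, so no linear factors.
Monic irreducibles of degree 2 over GF(2): x^2 + x + 1.
None of them divide f (all give nonzero remainder).
No irreducible factor of degree ≤ 2 exists, so f is irreducible over GF(2).

Yes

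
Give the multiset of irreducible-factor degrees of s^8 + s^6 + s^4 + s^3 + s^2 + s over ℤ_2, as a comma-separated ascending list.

Write f(s) = s^8 + s^6 + s^4 + s^3 + s^2 + s.
Roots in ℤ_2: f(0) = 0 → root; f(1) = 0 → root.
Linear factors from roots: (s), (s + 1).
Complete factorization: f(s) = (s)·(s + 1)^2·(s^2 + s + 1)·(s^3 + s^2 + 1).
Factor degrees with multiplicity: 1 + 1 + 1 + 2 + 3 = 8.

1, 1, 1, 2, 3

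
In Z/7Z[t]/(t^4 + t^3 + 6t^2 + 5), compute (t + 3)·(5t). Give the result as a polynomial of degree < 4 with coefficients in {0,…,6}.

Multiply in Z/7Z[t]: (t + 3)·(5t) = 5t^2 + t.
Reduced: 5t^2 + t.

5t^2 + t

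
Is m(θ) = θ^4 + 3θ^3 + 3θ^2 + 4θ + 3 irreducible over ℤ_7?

No

Check for roots in ℤ_7: m(0) = 3; m(1) = 0 → root; m(2) = 0 → root; m(3) = 1; m(4) = 4; m(5) = 6; m(6) = 0 → root.
m(1) = 0, so (θ − 1) divides m(θ); m is reducible.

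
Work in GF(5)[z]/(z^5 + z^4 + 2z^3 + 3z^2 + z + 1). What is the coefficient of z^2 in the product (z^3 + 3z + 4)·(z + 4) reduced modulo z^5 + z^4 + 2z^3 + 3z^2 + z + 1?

Multiply in GF(5)[z]: (z^3 + 3z + 4)·(z + 4) = z^4 + 4z^3 + 3z^2 + z + 1.
Reduced: z^4 + 4z^3 + 3z^2 + z + 1.

3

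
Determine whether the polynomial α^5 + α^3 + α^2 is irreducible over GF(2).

Write g(α) = α^5 + α^3 + α^2.
Check for roots in GF(2): g(0) = 0 → root; g(1) = 1.
g(0) = 0, so (α) divides g(α); g is reducible.

No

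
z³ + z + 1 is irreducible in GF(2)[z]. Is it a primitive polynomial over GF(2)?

Write f(z) = z³ + z + 1.
|GF(2^3)^×| = 2^3 − 1 = 7. Prime factorization: 7 = 7.
f is primitive ⇔ z has order 7 in GF(2)[z]/(f), i.e. z^(7/q) ≠ 1 for each prime q | 7.
z^(1) mod f = z.
None equal 1, so z has full order 7; f is primitive.

Yes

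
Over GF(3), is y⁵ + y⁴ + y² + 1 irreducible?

Write f(y) = y⁵ + y⁴ + y² + 1.
Check for roots in GF(3): f(0) = 1; f(1) = 1; f(2) = 2.
No roots, so no linear factors.
Monic irreducibles of degree 2 over GF(3): y² + 1, y² + y - 1, y² - y - 1.
None of them divide f (all give nonzero remainder).
No irreducible factor of degree ≤ 2 exists, so f is irreducible over GF(3).

Yes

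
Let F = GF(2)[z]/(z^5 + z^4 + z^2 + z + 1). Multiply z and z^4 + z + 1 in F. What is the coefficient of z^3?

Multiply in GF(2)[z]: (z)·(z^4 + z + 1) = z^5 + z^2 + z.
Reduce using z^5 ≡ z^4 + z^2 + z + 1 (mod z^5 + z^4 + z^2 + z + 1).
Reduced: z^4 + 1.

0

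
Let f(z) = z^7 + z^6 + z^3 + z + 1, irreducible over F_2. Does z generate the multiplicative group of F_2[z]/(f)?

|GF(2^7)^×| = 2^7 − 1 = 127. Prime factorization: 127 = 127.
f is primitive ⇔ z has order 127 in GF(2)[z]/(f), i.e. z^(127/q) ≠ 1 for each prime q | 127.
z^(1) mod f = z.
None equal 1, so z has full order 127; f is primitive.

Yes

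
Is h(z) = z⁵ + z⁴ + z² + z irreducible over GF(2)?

Check for roots in GF(2): h(0) = 0 → root; h(1) = 0 → root.
h(0) = 0, so (z) divides h(z); h is reducible.

No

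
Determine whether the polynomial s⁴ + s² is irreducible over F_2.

No

Write P(s) = s⁴ + s².
Check for roots in F_2: P(0) = 0 → root; P(1) = 0 → root.
P(0) = 0, so (s) divides P(s); P is reducible.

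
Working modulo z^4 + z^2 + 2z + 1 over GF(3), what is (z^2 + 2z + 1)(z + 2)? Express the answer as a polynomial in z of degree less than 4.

Multiply in GF(3)[z]: (z^2 + 2z + 1)·(z + 2) = z^3 + z^2 + 2z + 2.
Reduced: z^3 + z^2 + 2z + 2.

z^3 + z^2 + 2z + 2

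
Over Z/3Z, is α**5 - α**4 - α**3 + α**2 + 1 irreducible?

Write h(α) = α**5 - α**4 - α**3 + α**2 + 1.
Check for roots in Z/3Z: h(0) = 1; h(1) = 1; h(2) = 1.
No roots, so no linear factors.
Monic irreducibles of degree 2 over GF(3): α**2 + 1, α**2 + α - 1, α**2 - α - 1.
None of them divide h (all give nonzero remainder).
No irreducible factor of degree ≤ 2 exists, so h is irreducible over GF(3).

Yes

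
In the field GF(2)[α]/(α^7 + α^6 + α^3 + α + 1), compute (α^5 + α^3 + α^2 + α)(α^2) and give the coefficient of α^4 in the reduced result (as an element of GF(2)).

1

Multiply in GF(2)[α]: (α^5 + α^3 + α^2 + α)·(α^2) = α^7 + α^5 + α^4 + α^3.
Reduce using α^7 ≡ α^6 + α^3 + α + 1 (mod α^7 + α^6 + α^3 + α + 1).
Reduced: α^6 + α^5 + α^4 + α + 1.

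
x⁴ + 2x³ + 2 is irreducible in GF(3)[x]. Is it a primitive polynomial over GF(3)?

Yes

Write f(x) = x⁴ + 2x³ + 2.
|GF(3^4)^×| = 3^4 − 1 = 80. Prime factorization: 80 = 2^4·5.
f is primitive ⇔ x has order 80 in GF(3)[x]/(f), i.e. x^(80/q) ≠ 1 for each prime q | 80.
x^(40) mod f = 2.
x^(16) mod f = 2x² + x + 2.
None equal 1, so x has full order 80; f is primitive.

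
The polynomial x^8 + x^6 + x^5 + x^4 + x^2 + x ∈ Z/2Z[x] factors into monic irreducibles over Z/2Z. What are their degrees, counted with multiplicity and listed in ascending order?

1, 1, 1, 1, 1, 3

Write g(x) = x^8 + x^6 + x^5 + x^4 + x^2 + x.
Roots in Z/2Z: g(0) = 0 → root; g(1) = 0 → root.
Linear factors from roots: (x), (x + 1).
Complete factorization: g(x) = (x)·(x + 1)^4·(x^3 + x + 1).
Factor degrees with multiplicity: 1 + 1 + 1 + 1 + 1 + 3 = 8.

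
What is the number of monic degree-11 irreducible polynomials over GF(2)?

The number of monic irreducibles of degree 11 over GF(2) is (1/11)·Σ_{d∣11} μ(11/d) 2^d.
Divisors of 11: 1, 11; μ(11/d) for each: -1, 1.
Σ = − 2^1 + 2^11 = 2046.
N = 2046/11 = 186.

186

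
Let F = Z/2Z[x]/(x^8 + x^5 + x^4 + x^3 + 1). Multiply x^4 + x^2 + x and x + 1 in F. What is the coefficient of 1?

Multiply in Z/2Z[x]: (x^4 + x^2 + x)·(x + 1) = x^5 + x^4 + x^3 + x.
Reduced: x^5 + x^4 + x^3 + x.

0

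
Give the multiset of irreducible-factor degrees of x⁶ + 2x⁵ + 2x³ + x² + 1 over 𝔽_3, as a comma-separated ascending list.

Write f(x) = x⁶ + 2x⁵ + 2x³ + x² + 1.
Roots in 𝔽_3: f(0) = 1; f(1) = 1; f(2) = 2.
Complete factorization: f(x) = (x⁶ + 2x⁵ + 2x³ + x² + 1).
Factor degrees with multiplicity: 6 = 6.

6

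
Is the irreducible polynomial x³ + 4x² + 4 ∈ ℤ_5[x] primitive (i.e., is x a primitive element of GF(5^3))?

No

Write f(x) = x³ + 4x² + 4.
|GF(5^3)^×| = 5^3 − 1 = 124. Prime factorization: 124 = 2^2·31.
f is primitive ⇔ x has order 124 in GF(5)[x]/(f), i.e. x^(124/q) ≠ 1 for each prime q | 124.
x^(62) mod f = 1
x^(4) mod f = x² + x + 1.
Since x^(62) = 1, the order of x divides 62 < 124; not primitive.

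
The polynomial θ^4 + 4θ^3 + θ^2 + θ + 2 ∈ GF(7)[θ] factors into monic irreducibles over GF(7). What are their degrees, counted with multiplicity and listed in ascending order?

Write h(θ) = θ^4 + 4θ^3 + θ^2 + θ + 2.
Linear factors from roots: (θ + 5), (θ + 4).
Complete factorization: h(θ) = (θ + 4)·(θ + 5)·(θ^2 + 2θ + 5).
Factor degrees with multiplicity: 1 + 1 + 2 = 4.

1, 1, 2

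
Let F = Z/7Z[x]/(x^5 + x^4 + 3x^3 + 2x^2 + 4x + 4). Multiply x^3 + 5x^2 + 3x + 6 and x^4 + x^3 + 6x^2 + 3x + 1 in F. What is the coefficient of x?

Multiply in Z/7Z[x]: (x^3 + 5x^2 + 3x + 6)·(x^4 + x^3 + 6x^2 + 3x + 1) = x^7 + 6x^6 + 5x^3 + x^2 + 6.
Reduce using x^5 ≡ 6x^4 + 4x^3 + 5x^2 + 3x + 3 (mod x^5 + x^4 + 3x^3 + 2x^2 + 4x + 4).
Reduced: 5x^4 + x^3 + 5x + 3.

5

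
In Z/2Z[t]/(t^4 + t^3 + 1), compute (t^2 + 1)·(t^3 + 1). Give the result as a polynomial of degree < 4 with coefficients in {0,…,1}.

Multiply in Z/2Z[t]: (t^2 + 1)·(t^3 + 1) = t^5 + t^3 + t^2 + 1.
Reduce using t^4 ≡ t^3 + 1 (mod t^4 + t^3 + 1).
Reduced: t^2 + t.

t^2 + t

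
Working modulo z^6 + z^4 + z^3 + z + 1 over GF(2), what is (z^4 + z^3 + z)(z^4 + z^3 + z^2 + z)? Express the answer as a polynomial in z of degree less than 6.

Multiply in GF(2)[z]: (z^4 + z^3 + z)·(z^4 + z^3 + z^2 + z) = z^8 + z^5 + z^3 + z^2.
Reduce using z^6 ≡ z^4 + z^3 + z + 1 (mod z^6 + z^4 + z^3 + z + 1).
Reduced: z^4 + z^3 + z + 1.

z^4 + z^3 + z + 1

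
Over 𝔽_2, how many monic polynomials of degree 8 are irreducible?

x^(2^8) − x is the product of all monic irreducibles of degree dividing 8; Möbius inversion gives N = (1/8) Σ μ(8/d)·2^d.
Divisors of 8: 1, 2, 4, 8; μ(8/d) for each: 0, 0, -1, 1.
Σ = − 2^4 + 2^8 = 240.
N = 240/8 = 30.

30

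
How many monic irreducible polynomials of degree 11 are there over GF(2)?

x^(2^11) − x is the product of all monic irreducibles of degree dividing 11; Möbius inversion gives N = (1/11) Σ μ(11/d)·2^d.
Divisors of 11: 1, 11; μ(11/d) for each: -1, 1.
Σ = − 2^1 + 2^11 = 2046.
N = 2046/11 = 186.

186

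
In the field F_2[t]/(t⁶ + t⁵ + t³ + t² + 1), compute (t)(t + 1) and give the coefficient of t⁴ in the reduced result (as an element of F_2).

Multiply in F_2[t]: (t)·(t + 1) = t² + t.
Reduced: t² + t.

0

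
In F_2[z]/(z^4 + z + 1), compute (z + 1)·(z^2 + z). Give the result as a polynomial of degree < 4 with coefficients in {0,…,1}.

Multiply in F_2[z]: (z + 1)·(z^2 + z) = z^3 + z.
Reduced: z^3 + z.

z^3 + z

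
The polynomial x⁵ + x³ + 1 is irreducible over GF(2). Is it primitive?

Write f(x) = x⁵ + x³ + 1.
|GF(2^5)^×| = 2^5 − 1 = 31. Prime factorization: 31 = 31.
f is primitive ⇔ x has order 31 in GF(2)[x]/(f), i.e. x^(31/q) ≠ 1 for each prime q | 31.
x^(1) mod f = x.
None equal 1, so x has full order 31; f is primitive.

Yes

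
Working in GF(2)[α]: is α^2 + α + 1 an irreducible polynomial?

Write P(α) = α^2 + α + 1.
Check for roots in GF(2): P(0) = 1; P(1) = 1.
No roots. A degree-2 polynomial over a field with no linear factor is irreducible.

Yes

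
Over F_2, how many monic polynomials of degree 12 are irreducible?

The number of monic irreducibles of degree 12 over GF(2) is (1/12)·Σ_{d∣12} μ(12/d) 2^d.
Divisors of 12: 1, 2, 3, 4, 6, 12; μ(12/d) for each: 0, 1, 0, -1, -1, 1.
Σ = 2^2 − 2^4 − 2^6 + 2^12 = 4020.
N = 4020/12 = 335.

335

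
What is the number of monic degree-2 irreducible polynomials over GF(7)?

Gauss's count: N_{7}(2) = (1/2) Σ_{d|2} μ(2/d)·7^d.
Divisors of 2: 1, 2; μ(2/d) for each: -1, 1.
Σ = − 7^1 + 7^2 = 42.
N = 42/2 = 21.

21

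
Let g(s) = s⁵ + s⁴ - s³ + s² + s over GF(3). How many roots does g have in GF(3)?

Evaluate at each of the 3 elements of GF(3):
g(0) = 0 → root; g(1) = 0 → root; g(2) = 1.
Roots: {0, 1}.

2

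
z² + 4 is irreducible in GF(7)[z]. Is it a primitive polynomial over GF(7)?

No

Write f(z) = z² + 4.
|GF(7^2)^×| = 7^2 − 1 = 48. Prime factorization: 48 = 2^4·3.
f is primitive ⇔ z has order 48 in GF(7)[z]/(f), i.e. z^(48/q) ≠ 1 for each prime q | 48.
z^(24) mod f = 1
z^(16) mod f = 2.
Since z^(24) = 1, the order of z divides 24 < 48; not primitive.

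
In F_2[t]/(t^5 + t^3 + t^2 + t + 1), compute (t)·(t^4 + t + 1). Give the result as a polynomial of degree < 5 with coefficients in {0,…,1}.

Multiply in F_2[t]: (t)·(t^4 + t + 1) = t^5 + t^2 + t.
Reduce using t^5 ≡ t^3 + t^2 + t + 1 (mod t^5 + t^3 + t^2 + t + 1).
Reduced: t^3 + 1.

t^3 + 1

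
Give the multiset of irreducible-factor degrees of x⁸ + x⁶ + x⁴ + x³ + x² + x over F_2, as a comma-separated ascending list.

1, 1, 1, 2, 3

Write f(x) = x⁸ + x⁶ + x⁴ + x³ + x² + x.
Roots in F_2: f(0) = 0 → root; f(1) = 0 → root.
Linear factors from roots: (x), (x + 1).
Complete factorization: f(x) = (x)·(x + 1)^2·(x² + x + 1)·(x³ + x² + 1).
Factor degrees with multiplicity: 1 + 1 + 1 + 2 + 3 = 8.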